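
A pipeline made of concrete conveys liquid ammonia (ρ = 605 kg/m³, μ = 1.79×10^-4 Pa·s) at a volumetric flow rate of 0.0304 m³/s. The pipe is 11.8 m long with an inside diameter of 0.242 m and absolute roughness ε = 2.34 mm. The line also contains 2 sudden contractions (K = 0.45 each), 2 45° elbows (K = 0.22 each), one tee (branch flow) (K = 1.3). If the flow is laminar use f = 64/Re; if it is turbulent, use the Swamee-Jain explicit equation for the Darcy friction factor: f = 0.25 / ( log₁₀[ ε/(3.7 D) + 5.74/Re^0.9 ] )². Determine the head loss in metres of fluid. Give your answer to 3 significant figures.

Cross-sectional area A = πD²/4 = π(0.242)²/4 = 0.046 m²; mean velocity V = Q/A = 0.0304/0.046 = 0.6609 m/s.
Reynolds number Re = ρVD/μ = 605 · 0.6609 · 0.242 / 0.000179 = 5.406e+05.
Re > 4000 → turbulent. Relative roughness ε/D = 0.00234/0.242 = 0.00967. Swamee-Jain: f = 0.25/(log₁₀[0.00967/3.7 + 5.74/5.406e+05^0.9])² = 0.25/(log₁₀[0.00261 + 3.97e-05])² = 0.25/(-2.576)² = 0.03767.
Total minor-loss coefficient ΣK = 2·0.45 + 2·0.22 + 1·1.3 = 2.64.
ΔP = [f·L/D + ΣK]·(ρV²/2) = [0.03767·11.8/0.242 + 2.64]·(605·0.6609²/2) = [1.837 + 2.64]·132.1 = 591.5 Pa.
Head loss h_f = ΔP/(ρg) = 591.5/(605·9.81) = 0.0997 m.

h_f ≈ 0.0997 m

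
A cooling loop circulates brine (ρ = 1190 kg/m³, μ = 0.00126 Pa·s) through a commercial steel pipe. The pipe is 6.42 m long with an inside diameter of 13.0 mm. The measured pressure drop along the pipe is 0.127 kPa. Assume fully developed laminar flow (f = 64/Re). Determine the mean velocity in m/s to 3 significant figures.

For laminar flow, f = 64/Re with Re = ρVD/μ, so Darcy-Weisbach reduces to ΔP = 32μLV/D². Solving for V: V = ΔP·D²/(32μL) = 127·(0.013)²/(32·0.00126·6.42) = 0.08292 m/s.
Check: Re = ρVD/μ = 1190·0.08292·0.013/0.00126 = 1018 < 2300, so the laminar assumption holds.

V ≈ 0.0829 m/s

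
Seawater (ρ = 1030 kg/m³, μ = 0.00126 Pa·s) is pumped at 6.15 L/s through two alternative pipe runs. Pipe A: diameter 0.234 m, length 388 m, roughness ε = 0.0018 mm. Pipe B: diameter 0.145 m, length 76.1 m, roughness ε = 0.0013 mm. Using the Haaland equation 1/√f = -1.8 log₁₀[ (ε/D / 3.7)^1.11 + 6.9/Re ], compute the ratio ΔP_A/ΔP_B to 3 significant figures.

ΔP_A/ΔP_B ≈ 0.521

Pipe A: V = Q/A = 0.00615/0.04301 = 0.143 m/s; Re = 2.735e+04; ε/D = 7.69e-06; Haaland → f = 0.02385; ΔP_A = f(L/D)(ρV²/2) = 416.5 Pa.
Pipe B: V = Q/A = 0.00615/0.01651 = 0.3724 m/s; Re = 4.415e+04; ε/D = 8.97e-06; Haaland → f = 0.02132; ΔP_B = f(L/D)(ρV²/2) = 799.5 Pa.
ΔP_A/ΔP_B = 416.5/799.5 = 0.521.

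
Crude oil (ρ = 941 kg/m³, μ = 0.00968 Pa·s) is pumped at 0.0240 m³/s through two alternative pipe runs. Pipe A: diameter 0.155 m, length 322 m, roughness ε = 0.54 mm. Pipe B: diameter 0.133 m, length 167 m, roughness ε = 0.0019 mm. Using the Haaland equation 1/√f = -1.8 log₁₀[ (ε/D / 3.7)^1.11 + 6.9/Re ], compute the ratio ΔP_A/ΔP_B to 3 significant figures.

ΔP_A/ΔP_B ≈ 1.15

Pipe A: V = Q/A = 0.024/0.01887 = 1.272 m/s; Re = 1.916e+04; ε/D = 0.00348; Haaland → f = 0.03215; ΔP_A = f(L/D)(ρV²/2) = 5.084e+04 Pa.
Pipe B: V = Q/A = 0.024/0.01389 = 1.728 m/s; Re = 2.233e+04; ε/D = 1.43e-05; Haaland → f = 0.02507; ΔP_B = f(L/D)(ρV²/2) = 4.42e+04 Pa.
ΔP_A/ΔP_B = 5.084e+04/4.42e+04 = 1.15.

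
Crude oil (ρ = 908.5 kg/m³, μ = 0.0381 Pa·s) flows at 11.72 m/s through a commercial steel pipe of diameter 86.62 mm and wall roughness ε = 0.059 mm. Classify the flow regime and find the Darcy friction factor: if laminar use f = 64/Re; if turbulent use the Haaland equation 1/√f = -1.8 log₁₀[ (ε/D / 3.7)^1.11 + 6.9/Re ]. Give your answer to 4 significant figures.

f ≈ 0.02596

Re = ρVD/μ = 908.5·11.72·0.08662/0.0381 = 2.421e+04.
Re > 4000 → turbulent. ε/D = 5.9e-05/0.08662 = 0.000681; Haaland: 1/√f = -1.8 log₁₀[7.15e-05 + 0.000285] = 6.206, so f = 0.02596.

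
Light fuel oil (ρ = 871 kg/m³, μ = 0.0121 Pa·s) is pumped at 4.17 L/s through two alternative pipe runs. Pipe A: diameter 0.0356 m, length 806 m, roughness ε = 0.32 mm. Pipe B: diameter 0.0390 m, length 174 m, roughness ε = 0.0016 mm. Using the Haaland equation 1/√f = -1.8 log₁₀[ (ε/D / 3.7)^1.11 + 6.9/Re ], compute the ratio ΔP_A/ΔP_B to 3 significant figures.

ΔP_A/ΔP_B ≈ 9.79

Pipe A: V = Q/A = 0.00417/0.0009954 = 4.189 m/s; Re = 1.074e+04; ε/D = 0.00899; Haaland → f = 0.04165; ΔP_A = f(L/D)(ρV²/2) = 7.207e+06 Pa.
Pipe B: V = Q/A = 0.00417/0.001195 = 3.491 m/s; Re = 9800; ε/D = 4.1e-05; Haaland → f = 0.0311; ΔP_B = f(L/D)(ρV²/2) = 7.362e+05 Pa.
ΔP_A/ΔP_B = 7.207e+06/7.362e+05 = 9.79.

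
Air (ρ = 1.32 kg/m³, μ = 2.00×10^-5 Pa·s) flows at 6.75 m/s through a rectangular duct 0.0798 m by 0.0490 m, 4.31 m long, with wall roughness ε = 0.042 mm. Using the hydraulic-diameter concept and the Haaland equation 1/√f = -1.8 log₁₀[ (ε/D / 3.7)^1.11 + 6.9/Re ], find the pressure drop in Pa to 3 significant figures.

ΔP ≈ 54.3 Pa

Hydraulic diameter D_h = 4A/P = 4·(0.0798·0.049)/(2·(0.0798+0.049)) = 0.01564/0.2576 = 0.06072 m.
Re = ρVD_h/μ = 1.32·6.75·0.06072/2e-05 = 2.705e+04.
ε/D_h = 4.2e-05/0.06072 = 0.000692; Haaland gives 1/√f = -1.8 log₁₀[7.27e-05+0.000255] = 6.272, so f = 0.02542.
ΔP = f(L/D_h)(ρV²/2) = 0.02542·4.31/0.06072·30.07 = 54.26 Pa.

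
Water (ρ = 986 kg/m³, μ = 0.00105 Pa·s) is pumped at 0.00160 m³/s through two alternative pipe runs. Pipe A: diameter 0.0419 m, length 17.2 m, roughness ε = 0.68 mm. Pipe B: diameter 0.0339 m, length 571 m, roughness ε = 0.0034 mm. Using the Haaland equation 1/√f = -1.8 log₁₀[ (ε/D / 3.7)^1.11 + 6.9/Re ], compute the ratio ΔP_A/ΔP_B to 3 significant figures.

ΔP_A/ΔP_B ≈ 0.0235

Pipe A: V = Q/A = 0.0016/0.001379 = 1.16 m/s; Re = 4.566e+04; ε/D = 0.0162; Haaland → f = 0.04598; ΔP_A = f(L/D)(ρV²/2) = 1.253e+04 Pa.
Pipe B: V = Q/A = 0.0016/0.0009026 = 1.773 m/s; Re = 5.643e+04; ε/D = 0.0001; Haaland → f = 0.02047; ΔP_B = f(L/D)(ρV²/2) = 5.34e+05 Pa.
ΔP_A/ΔP_B = 1.253e+04/5.34e+05 = 0.0235.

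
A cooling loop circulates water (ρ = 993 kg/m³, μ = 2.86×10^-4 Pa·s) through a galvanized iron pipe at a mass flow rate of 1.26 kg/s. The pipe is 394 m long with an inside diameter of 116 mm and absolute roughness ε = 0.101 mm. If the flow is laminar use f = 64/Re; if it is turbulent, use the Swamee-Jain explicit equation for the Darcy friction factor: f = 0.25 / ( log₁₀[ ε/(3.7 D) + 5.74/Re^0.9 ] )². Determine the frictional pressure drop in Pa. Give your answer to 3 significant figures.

ΔP ≈ 581 Pa

A = πD²/4 = π(0.116)²/4 = 0.01057 m²; mean velocity V = ṁ/(ρA) = 1.26/(993 · 0.01057) = 0.1201 m/s.
Reynolds number Re = ρVD/μ = 993 · 0.1201 · 0.116 / 0.000286 = 4.836e+04.
Re > 4000 → turbulent. Relative roughness ε/D = 0.000101/0.116 = 0.000871. Swamee-Jain: f = 0.25/(log₁₀[0.000871/3.7 + 5.74/4.836e+04^0.9])² = 0.25/(log₁₀[0.000235 + 0.000349])² = 0.25/(-3.233)² = 0.02391.
Darcy-Weisbach: ΔP = f(L/D)(ρV²/2) = 0.02391·(394/0.116)·(993·0.1201²/2) = 0.02391·3397·7.157 = 581.3 Pa.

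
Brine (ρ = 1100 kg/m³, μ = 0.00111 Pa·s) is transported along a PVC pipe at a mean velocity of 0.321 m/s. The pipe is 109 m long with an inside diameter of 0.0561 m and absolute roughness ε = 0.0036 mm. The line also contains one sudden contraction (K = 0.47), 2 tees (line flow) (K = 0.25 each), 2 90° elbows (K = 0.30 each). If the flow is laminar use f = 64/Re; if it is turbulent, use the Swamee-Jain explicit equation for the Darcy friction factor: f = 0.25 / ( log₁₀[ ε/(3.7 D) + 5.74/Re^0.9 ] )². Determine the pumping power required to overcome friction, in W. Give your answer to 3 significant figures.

Reynolds number Re = ρVD/μ = 1100 · 0.321 · 0.0561 / 0.00111 = 1.785e+04.
Re > 4000 → turbulent. Relative roughness ε/D = 3.6e-06/0.0561 = 6.42e-05. Swamee-Jain: f = 0.25/(log₁₀[6.42e-05/3.7 + 5.74/1.785e+04^0.9])² = 0.25/(log₁₀[1.73e-05 + 0.000856])² = 0.25/(-3.059)² = 0.02672.
Total minor-loss coefficient ΣK = 1·0.47 + 2·0.25 + 2·0.3 = 1.57.
ΔP = [f·L/D + ΣK]·(ρV²/2) = [0.02672·109/0.0561 + 1.57]·(1100·0.321²/2) = [51.92 + 1.57]·56.67 = 3031 Pa.
Q = V·A = 0.321·0.002472 = 0.0007935 m³/s.
Pumping power P = QΔP = 0.0007935·3031 = 2.405 W = 2.41 W.

P ≈ 2.41 W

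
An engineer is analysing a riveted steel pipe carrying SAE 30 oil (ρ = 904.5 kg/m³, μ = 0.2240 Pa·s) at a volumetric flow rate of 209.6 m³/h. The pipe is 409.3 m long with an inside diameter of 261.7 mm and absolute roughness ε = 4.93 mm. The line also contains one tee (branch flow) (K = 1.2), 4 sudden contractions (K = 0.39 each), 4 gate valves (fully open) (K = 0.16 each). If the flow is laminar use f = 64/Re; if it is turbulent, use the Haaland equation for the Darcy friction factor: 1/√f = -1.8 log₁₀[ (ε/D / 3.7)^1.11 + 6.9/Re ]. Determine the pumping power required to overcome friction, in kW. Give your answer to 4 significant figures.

P ≈ 2.805 kW

Q = 209.6 m³/h = 209.6/3600 = 0.05822 m³/s.
Cross-sectional area A = πD²/4 = π(0.2617)²/4 = 0.05379 m²; mean velocity V = Q/A = 0.05822/0.05379 = 1.082 m/s.
Reynolds number Re = ρVD/μ = 904.5 · 1.082 · 0.2617 / 0.224 = 1144.
Re < 2300 → laminar flow, so f = 64/Re = 64/1144 = 0.05595 (the turbulent correlation is not needed).
Total minor-loss coefficient ΣK = 1·1.2 + 4·0.39 + 4·0.16 = 3.4.
ΔP = [f·L/D + ΣK]·(ρV²/2) = [0.05595·409.3/0.2617 + 3.4]·(904.5·1.082²/2) = [87.51 + 3.4]·529.9 = 4.817e+04 Pa.
Pumping power P = QΔP = 0.05822·4.817e+04 = 2804.6 W = 2.805 kW.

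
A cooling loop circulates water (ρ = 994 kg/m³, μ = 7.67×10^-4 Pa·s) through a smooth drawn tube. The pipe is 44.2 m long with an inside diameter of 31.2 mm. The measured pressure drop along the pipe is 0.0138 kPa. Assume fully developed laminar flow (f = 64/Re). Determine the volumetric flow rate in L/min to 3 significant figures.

Q ≈ 0.568 L/min

For laminar flow, f = 64/Re with Re = ρVD/μ, so Darcy-Weisbach reduces to ΔP = 32μLV/D². Solving for V: V = ΔP·D²/(32μL) = 13.8·(0.0312)²/(32·0.000767·44.2) = 0.01238 m/s.
Check: Re = ρVD/μ = 994·0.01238·0.0312/0.000767 = 500.7 < 2300, so the laminar assumption holds.
Q = V·A = 0.01238·(π/4·0.0312²) = 9.467e-06 m³/s = 0.568 L/min.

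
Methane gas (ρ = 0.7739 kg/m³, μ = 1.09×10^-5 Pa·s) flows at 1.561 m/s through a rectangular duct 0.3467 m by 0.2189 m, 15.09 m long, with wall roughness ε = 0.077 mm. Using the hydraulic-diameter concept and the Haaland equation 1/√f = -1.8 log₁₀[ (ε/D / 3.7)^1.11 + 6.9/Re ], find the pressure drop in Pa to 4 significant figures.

Hydraulic diameter D_h = 4A/P = 4·(0.3467·0.2189)/(2·(0.3467+0.2189)) = 0.3036/1.131 = 0.2684 m.
Re = ρVD_h/μ = 0.7739·1.561·0.2684/1.09e-05 = 2.974e+04.
ε/D_h = 7.7e-05/0.2684 = 0.000287; Haaland gives 1/√f = -1.8 log₁₀[2.74e-05+0.000232] = 6.455, so f = 0.024.
ΔP = f(L/D_h)(ρV²/2) = 0.024·15.09/0.2684·0.9429 = 1.272 Pa.

ΔP ≈ 1.272 Pa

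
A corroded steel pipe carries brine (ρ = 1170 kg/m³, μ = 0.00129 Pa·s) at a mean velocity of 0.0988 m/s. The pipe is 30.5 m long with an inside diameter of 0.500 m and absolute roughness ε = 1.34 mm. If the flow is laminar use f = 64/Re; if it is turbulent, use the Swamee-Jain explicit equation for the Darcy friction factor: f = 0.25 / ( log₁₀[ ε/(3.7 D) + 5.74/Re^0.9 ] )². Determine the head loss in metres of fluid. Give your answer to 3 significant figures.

Reynolds number Re = ρVD/μ = 1170 · 0.0988 · 0.5 / 0.00129 = 4.48e+04.
Re > 4000 → turbulent. Relative roughness ε/D = 0.00134/0.5 = 0.00268. Swamee-Jain: f = 0.25/(log₁₀[0.00268/3.7 + 5.74/4.48e+04^0.9])² = 0.25/(log₁₀[0.000724 + 0.000374])² = 0.25/(-2.959)² = 0.02855.
Darcy-Weisbach: ΔP = f(L/D)(ρV²/2) = 0.02855·(30.5/0.5)·(1170·0.0988²/2) = 0.02855·61·5.71 = 9.944 Pa.
Head loss h_f = ΔP/(ρg) = 9.944/(1170·9.81) = 8.66×10^-4 m.

h_f ≈ 8.66×10^-4 m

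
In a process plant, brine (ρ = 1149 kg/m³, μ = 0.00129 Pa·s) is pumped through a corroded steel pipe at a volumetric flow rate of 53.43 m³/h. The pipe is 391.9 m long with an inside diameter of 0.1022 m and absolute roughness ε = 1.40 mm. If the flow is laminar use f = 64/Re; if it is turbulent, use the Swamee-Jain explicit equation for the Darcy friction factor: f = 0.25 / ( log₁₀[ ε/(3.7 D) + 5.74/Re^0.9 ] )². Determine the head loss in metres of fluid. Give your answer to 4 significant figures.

Q = 53.43 m³/h = 53.43/3600 = 0.01484 m³/s.
Cross-sectional area A = πD²/4 = π(0.1022)²/4 = 0.008203 m²; mean velocity V = Q/A = 0.01484/0.008203 = 1.809 m/s.
Reynolds number Re = ρVD/μ = 1149 · 1.809 · 0.1022 / 0.00129 = 1.647e+05.
Re > 4000 → turbulent. Relative roughness ε/D = 0.0014/0.1022 = 0.0137. Swamee-Jain: f = 0.25/(log₁₀[0.0137/3.7 + 5.74/1.647e+05^0.9])² = 0.25/(log₁₀[0.0037 + 0.000116])² = 0.25/(-2.418)² = 0.04275.
Darcy-Weisbach: ΔP = f(L/D)(ρV²/2) = 0.04275·(391.9/0.1022)·(1149·1.809²/2) = 0.04275·3835·1880 = 3.083e+05 Pa.
Head loss h_f = ΔP/(ρg) = 3.083e+05/(1149·9.81) = 27.35 m.

h_f ≈ 27.35 m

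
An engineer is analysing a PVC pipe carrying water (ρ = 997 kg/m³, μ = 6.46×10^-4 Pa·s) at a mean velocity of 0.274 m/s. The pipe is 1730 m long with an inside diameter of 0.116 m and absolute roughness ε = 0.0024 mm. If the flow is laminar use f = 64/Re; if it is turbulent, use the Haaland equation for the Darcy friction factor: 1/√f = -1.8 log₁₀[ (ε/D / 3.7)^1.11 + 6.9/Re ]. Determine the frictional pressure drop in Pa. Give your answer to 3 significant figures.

ΔP ≈ 11600 Pa

Reynolds number Re = ρVD/μ = 997 · 0.274 · 0.116 / 0.000646 = 4.905e+04.
Re > 4000 → turbulent. Relative roughness ε/D = 2.4e-06/0.116 = 2.07e-05. Haaland: 1/√f = -1.8 log₁₀[(2.07e-05/3.7)^1.11 + 6.9/4.905e+04] = -1.8 log₁₀[1.48e-06 + 0.000141] = 6.925, so f = 0.02085.
Darcy-Weisbach: ΔP = f(L/D)(ρV²/2) = 0.02085·(1730/0.116)·(997·0.274²/2) = 0.02085·1.491e+04·37.43 = 1.164e+04 Pa.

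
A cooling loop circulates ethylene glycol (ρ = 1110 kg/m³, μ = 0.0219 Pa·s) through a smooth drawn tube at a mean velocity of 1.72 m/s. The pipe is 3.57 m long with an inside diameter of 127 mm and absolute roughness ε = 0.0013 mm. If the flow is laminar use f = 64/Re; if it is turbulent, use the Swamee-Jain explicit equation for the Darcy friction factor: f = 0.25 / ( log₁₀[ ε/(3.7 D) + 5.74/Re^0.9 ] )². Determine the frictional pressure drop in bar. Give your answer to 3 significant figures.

ΔP ≈ 0.0139 bar

Reynolds number Re = ρVD/μ = 1110 · 1.72 · 0.127 / 0.0219 = 1.107e+04.
Re > 4000 → turbulent. Relative roughness ε/D = 1.3e-06/0.127 = 1.02e-05. Swamee-Jain: f = 0.25/(log₁₀[1.02e-05/3.7 + 5.74/1.107e+04^0.9])² = 0.25/(log₁₀[2.77e-06 + 0.00132])² = 0.25/(-2.88)² = 0.03014.
Darcy-Weisbach: ΔP = f(L/D)(ρV²/2) = 0.03014·(3.57/0.127)·(1110·1.72²/2) = 0.03014·28.11·1642 = 1391 Pa.
ΔP = 1391 Pa = 0.0139 bar.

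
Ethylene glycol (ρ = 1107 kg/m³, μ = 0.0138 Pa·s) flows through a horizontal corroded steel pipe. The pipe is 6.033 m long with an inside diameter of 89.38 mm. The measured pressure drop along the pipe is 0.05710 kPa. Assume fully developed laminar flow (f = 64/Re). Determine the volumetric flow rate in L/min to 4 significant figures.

For laminar flow, f = 64/Re with Re = ρVD/μ, so Darcy-Weisbach reduces to ΔP = 32μLV/D². Solving for V: V = ΔP·D²/(32μL) = 57.1·(0.08938)²/(32·0.0138·6.033) = 0.1712 m/s.
Check: Re = ρVD/μ = 1107·0.1712·0.08938/0.0138 = 1228 < 2300, so the laminar assumption holds.
Q = V·A = 0.1712·(π/4·0.08938²) = 0.001074 m³/s = 64.46 L/min.

Q ≈ 64.46 L/min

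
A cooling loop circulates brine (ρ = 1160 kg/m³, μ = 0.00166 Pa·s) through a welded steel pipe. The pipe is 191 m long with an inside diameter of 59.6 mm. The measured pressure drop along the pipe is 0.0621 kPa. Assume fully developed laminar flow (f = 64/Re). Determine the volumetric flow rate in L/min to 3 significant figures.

Q ≈ 3.64 L/min

For laminar flow, f = 64/Re with Re = ρVD/μ, so Darcy-Weisbach reduces to ΔP = 32μLV/D². Solving for V: V = ΔP·D²/(32μL) = 62.1·(0.0596)²/(32·0.00166·191) = 0.02174 m/s.
Check: Re = ρVD/μ = 1160·0.02174·0.0596/0.00166 = 905.5 < 2300, so the laminar assumption holds.
Q = V·A = 0.02174·(π/4·0.0596²) = 6.066e-05 m³/s = 3.64 L/min.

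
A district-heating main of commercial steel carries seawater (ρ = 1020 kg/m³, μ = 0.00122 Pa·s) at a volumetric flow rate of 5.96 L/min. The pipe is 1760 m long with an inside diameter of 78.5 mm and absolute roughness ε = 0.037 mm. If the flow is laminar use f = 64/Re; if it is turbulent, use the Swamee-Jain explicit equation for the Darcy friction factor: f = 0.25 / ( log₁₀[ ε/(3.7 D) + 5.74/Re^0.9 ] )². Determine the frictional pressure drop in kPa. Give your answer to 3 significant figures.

Q = 5.96 L/min = 5.96/60000 = 9.933e-05 m³/s.
Cross-sectional area A = πD²/4 = π(0.0785)²/4 = 0.00484 m²; mean velocity V = Q/A = 9.933e-05/0.00484 = 0.02052 m/s.
Reynolds number Re = ρVD/μ = 1020 · 0.02052 · 0.0785 / 0.00122 = 1347.
Re < 2300 → laminar flow, so f = 64/Re = 64/1347 = 0.04751 (the turbulent correlation is not needed).
Darcy-Weisbach: ΔP = f(L/D)(ρV²/2) = 0.04751·(1760/0.0785)·(1020·0.02052²/2) = 0.04751·2.242e+04·0.2148 = 228.8 Pa.
ΔP = 228.8 Pa = 0.229 kPa.

ΔP ≈ 0.229 kPa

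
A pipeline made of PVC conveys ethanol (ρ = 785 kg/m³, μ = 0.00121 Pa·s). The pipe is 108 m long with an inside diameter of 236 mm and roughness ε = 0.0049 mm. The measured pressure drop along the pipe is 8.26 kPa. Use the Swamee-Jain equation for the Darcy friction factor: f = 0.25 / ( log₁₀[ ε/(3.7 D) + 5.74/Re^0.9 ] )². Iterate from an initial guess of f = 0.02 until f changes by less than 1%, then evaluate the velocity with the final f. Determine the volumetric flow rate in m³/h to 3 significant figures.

Rearranging Darcy-Weisbach: V = √(2·ΔP·D/(f·L·ρ)). With ε/D = 4.9e-06/0.236 = 2.08e-05, iterate starting from f = 0.02:
  f = 0.02 → V = √(2·8260·0.236/(0.02·108·785)) = 1.516 m/s; Re = ρVD/μ = 2.322e+05; f → 0.0153
  f = 0.0153 → V = 1.734 m/s; Re = 2.655e+05; f → 0.01493
  f = 0.01493 → V = 1.755 m/s; Re = 2.687e+05; f → 0.0149
Converged (Δf/f < 1%). With the final f = 0.0149: V = √(2·8260·0.236/(0.0149·108·785)) = 1.757 m/s.
Q = V·A = 1.757·(π/4·0.236²) = 0.07684 m³/s = 277 m³/h.

Q ≈ 277 m³/h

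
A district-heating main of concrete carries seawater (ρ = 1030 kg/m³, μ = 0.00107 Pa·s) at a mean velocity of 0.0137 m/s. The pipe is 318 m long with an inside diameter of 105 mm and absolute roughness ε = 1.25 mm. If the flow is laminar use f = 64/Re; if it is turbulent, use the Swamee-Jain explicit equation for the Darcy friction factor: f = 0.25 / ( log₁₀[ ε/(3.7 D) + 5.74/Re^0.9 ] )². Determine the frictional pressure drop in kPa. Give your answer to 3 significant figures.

ΔP ≈ 0.0135 kPa

Reynolds number Re = ρVD/μ = 1030 · 0.0137 · 0.105 / 0.00107 = 1385.
Re < 2300 → laminar flow, so f = 64/Re = 64/1385 = 0.04622 (the turbulent correlation is not needed).
Darcy-Weisbach: ΔP = f(L/D)(ρV²/2) = 0.04622·(318/0.105)·(1030·0.0137²/2) = 0.04622·3029·0.09666 = 13.53 Pa.
ΔP = 13.53 Pa = 0.0135 kPa.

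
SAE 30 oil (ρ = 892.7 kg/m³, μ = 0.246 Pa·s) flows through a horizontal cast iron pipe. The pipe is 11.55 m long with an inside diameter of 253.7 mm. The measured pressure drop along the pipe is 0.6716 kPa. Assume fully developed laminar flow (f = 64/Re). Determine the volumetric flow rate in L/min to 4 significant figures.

For laminar flow, f = 64/Re with Re = ρVD/μ, so Darcy-Weisbach reduces to ΔP = 32μLV/D². Solving for V: V = ΔP·D²/(32μL) = 671.6·(0.2537)²/(32·0.246·11.55) = 0.4754 m/s.
Check: Re = ρVD/μ = 892.7·0.4754·0.2537/0.246 = 437.7 < 2300, so the laminar assumption holds.
Q = V·A = 0.4754·(π/4·0.2537²) = 0.02403 m³/s = 1442 L/min.

Q ≈ 1442 L/min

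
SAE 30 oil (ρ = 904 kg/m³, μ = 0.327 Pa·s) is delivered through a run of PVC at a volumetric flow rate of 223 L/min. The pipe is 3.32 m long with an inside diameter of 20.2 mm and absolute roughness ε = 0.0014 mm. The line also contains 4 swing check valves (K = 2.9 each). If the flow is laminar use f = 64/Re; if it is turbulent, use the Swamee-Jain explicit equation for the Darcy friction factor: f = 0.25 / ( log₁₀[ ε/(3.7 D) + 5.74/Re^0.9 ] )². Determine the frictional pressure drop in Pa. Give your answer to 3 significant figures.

ΔP ≈ 1.69×10^6 Pa

Q = 223 L/min = 223/60000 = 0.003717 m³/s.
Cross-sectional area A = πD²/4 = π(0.0202)²/4 = 0.0003205 m²; mean velocity V = Q/A = 0.003717/0.0003205 = 11.6 m/s.
Reynolds number Re = ρVD/μ = 904 · 11.6 · 0.0202 / 0.327 = 647.6.
Re < 2300 → laminar flow, so f = 64/Re = 64/647.6 = 0.09882 (the turbulent correlation is not needed).
Total minor-loss coefficient ΣK = 4·2.9 = 11.6.
ΔP = [f·L/D + ΣK]·(ρV²/2) = [0.09882·3.32/0.0202 + 11.6]·(904·11.6²/2) = [16.24 + 11.6]·6.079e+04 = 1.693e+06 Pa.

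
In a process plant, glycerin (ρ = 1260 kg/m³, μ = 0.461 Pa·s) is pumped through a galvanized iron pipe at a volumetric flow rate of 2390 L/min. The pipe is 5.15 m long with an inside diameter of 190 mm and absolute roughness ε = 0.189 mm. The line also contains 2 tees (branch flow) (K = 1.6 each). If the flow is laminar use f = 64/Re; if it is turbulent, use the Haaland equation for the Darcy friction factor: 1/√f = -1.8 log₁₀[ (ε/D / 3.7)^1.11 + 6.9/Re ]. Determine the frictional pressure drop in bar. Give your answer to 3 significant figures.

ΔP ≈ 0.0694 bar

Q = 2390 L/min = 2390/60000 = 0.03983 m³/s.
Cross-sectional area A = πD²/4 = π(0.19)²/4 = 0.02835 m²; mean velocity V = Q/A = 0.03983/0.02835 = 1.405 m/s.
Reynolds number Re = ρVD/μ = 1260 · 1.405 · 0.19 / 0.461 = 729.6.
Re < 2300 → laminar flow, so f = 64/Re = 64/729.6 = 0.08772 (the turbulent correlation is not needed).
Total minor-loss coefficient ΣK = 2·1.6 = 3.2.
ΔP = [f·L/D + ΣK]·(ρV²/2) = [0.08772·5.15/0.19 + 3.2]·(1260·1.405²/2) = [2.378 + 3.2]·1243 = 6936 Pa.
ΔP = 6936 Pa = 0.0694 bar.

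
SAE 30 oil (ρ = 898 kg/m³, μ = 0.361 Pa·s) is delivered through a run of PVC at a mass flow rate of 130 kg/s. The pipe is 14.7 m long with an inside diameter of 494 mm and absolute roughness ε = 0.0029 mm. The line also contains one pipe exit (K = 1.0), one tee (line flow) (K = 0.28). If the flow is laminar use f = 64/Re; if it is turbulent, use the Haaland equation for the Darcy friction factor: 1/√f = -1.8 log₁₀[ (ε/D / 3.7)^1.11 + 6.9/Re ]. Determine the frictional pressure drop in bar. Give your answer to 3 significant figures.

A = πD²/4 = π(0.494)²/4 = 0.1917 m²; mean velocity V = ṁ/(ρA) = 130/(898 · 0.1917) = 0.7553 m/s.
Reynolds number Re = ρVD/μ = 898 · 0.7553 · 0.494 / 0.361 = 928.2.
Re < 2300 → laminar flow, so f = 64/Re = 64/928.2 = 0.06895 (the turbulent correlation is not needed).
Total minor-loss coefficient ΣK = 1·1 + 1·0.28 = 1.28.
ΔP = [f·L/D + ΣK]·(ρV²/2) = [0.06895·14.7/0.494 + 1.28]·(898·0.7553²/2) = [2.052 + 1.28]·256.1 = 853.5 Pa.
ΔP = 853.5 Pa = 0.00853 bar.

ΔP ≈ 0.00853 bar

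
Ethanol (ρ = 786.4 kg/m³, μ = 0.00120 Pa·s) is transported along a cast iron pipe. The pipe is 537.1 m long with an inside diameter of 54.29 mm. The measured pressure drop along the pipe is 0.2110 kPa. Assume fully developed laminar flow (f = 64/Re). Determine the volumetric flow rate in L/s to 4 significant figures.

For laminar flow, f = 64/Re with Re = ρVD/μ, so Darcy-Weisbach reduces to ΔP = 32μLV/D². Solving for V: V = ΔP·D²/(32μL) = 211·(0.05429)²/(32·0.0012·537.1) = 0.03015 m/s.
Check: Re = ρVD/μ = 786.4·0.03015·0.05429/0.0012 = 1073 < 2300, so the laminar assumption holds.
Q = V·A = 0.03015·(π/4·0.05429²) = 6.98e-05 m³/s = 0.06980 L/s.

Q ≈ 0.06980 L/s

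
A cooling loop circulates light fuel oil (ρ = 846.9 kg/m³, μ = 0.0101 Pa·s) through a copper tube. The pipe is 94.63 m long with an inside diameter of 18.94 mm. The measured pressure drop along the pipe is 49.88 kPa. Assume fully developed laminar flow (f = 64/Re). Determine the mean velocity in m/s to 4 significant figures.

V ≈ 0.5850 m/s

For laminar flow, f = 64/Re with Re = ρVD/μ, so Darcy-Weisbach reduces to ΔP = 32μLV/D². Solving for V: V = ΔP·D²/(32μL) = 4.988e+04·(0.01894)²/(32·0.0101·94.63) = 0.585 m/s.
Check: Re = ρVD/μ = 846.9·0.585·0.01894/0.0101 = 929.1 < 2300, so the laminar assumption holds.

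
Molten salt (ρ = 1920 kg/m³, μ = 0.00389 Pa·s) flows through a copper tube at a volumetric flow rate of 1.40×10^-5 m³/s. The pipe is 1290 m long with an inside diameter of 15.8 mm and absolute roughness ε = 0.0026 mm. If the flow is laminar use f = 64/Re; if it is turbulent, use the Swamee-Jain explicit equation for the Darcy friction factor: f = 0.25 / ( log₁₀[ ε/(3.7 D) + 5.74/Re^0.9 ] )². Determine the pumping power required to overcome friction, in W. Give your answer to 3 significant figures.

Cross-sectional area A = πD²/4 = π(0.0158)²/4 = 0.0001961 m²; mean velocity V = Q/A = 1.4e-05/0.0001961 = 0.0714 m/s.
Reynolds number Re = ρVD/μ = 1920 · 0.0714 · 0.0158 / 0.00389 = 556.8.
Re < 2300 → laminar flow, so f = 64/Re = 64/556.8 = 0.1149 (the turbulent correlation is not needed).
Darcy-Weisbach: ΔP = f(L/D)(ρV²/2) = 0.1149·(1290/0.0158)·(1920·0.0714²/2) = 0.1149·8.165e+04·4.895 = 4.593e+04 Pa.
Pumping power P = QΔP = 1.4e-05·4.593e+04 = 0.6430 W = 0.643 W.

P ≈ 0.643 W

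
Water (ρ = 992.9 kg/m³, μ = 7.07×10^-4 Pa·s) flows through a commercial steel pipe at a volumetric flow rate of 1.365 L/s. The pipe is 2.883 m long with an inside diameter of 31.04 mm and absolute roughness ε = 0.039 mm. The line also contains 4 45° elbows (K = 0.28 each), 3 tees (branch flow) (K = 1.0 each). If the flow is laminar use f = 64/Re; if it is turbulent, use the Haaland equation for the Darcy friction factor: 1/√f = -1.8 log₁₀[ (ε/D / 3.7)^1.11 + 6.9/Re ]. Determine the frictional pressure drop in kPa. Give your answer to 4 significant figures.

Q = 1.365 L/s = 1.365/1000 = 0.001365 m³/s.
Cross-sectional area A = πD²/4 = π(0.03104)²/4 = 0.0007567 m²; mean velocity V = Q/A = 0.001365/0.0007567 = 1.804 m/s.
Reynolds number Re = ρVD/μ = 992.9 · 1.804 · 0.03104 / 0.000707 = 7.863e+04.
Re > 4000 → turbulent. Relative roughness ε/D = 3.9e-05/0.03104 = 0.00126. Haaland: 1/√f = -1.8 log₁₀[(0.00126/3.7)^1.11 + 6.9/7.863e+04] = -1.8 log₁₀[0.000141 + 8.77e-05] = 6.553, so f = 0.02329.
Total minor-loss coefficient ΣK = 4·0.28 + 3·1 = 4.12.
ΔP = [f·L/D + ΣK]·(ρV²/2) = [0.02329·2.883/0.03104 + 4.12]·(992.9·1.804²/2) = [2.163 + 4.12]·1615 = 1.015e+04 Pa.
ΔP = 1.015e+04 Pa = 10.15 kPa.

ΔP ≈ 10.15 kPa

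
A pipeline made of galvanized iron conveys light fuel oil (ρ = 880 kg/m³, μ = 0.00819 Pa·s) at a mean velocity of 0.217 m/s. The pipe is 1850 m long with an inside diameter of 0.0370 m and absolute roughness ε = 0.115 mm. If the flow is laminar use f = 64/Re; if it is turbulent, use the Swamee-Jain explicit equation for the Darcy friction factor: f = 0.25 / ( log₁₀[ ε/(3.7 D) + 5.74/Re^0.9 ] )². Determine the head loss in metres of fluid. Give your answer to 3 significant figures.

Reynolds number Re = ρVD/μ = 880 · 0.217 · 0.037 / 0.00819 = 862.7.
Re < 2300 → laminar flow, so f = 64/Re = 64/862.7 = 0.07419 (the turbulent correlation is not needed).
Darcy-Weisbach: ΔP = f(L/D)(ρV²/2) = 0.07419·(1850/0.037)·(880·0.217²/2) = 0.07419·5e+04·20.72 = 7.685e+04 Pa.
Head loss h_f = ΔP/(ρg) = 7.685e+04/(880·9.81) = 8.90 m.

h_f ≈ 8.90 m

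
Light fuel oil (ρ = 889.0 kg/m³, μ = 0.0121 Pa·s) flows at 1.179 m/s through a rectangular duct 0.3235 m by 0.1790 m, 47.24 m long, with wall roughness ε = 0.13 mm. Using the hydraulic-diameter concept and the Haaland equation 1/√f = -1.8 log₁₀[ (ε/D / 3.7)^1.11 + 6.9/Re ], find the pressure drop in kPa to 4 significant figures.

ΔP ≈ 3.393 kPa

Hydraulic diameter D_h = 4A/P = 4·(0.3235·0.179)/(2·(0.3235+0.179)) = 0.2316/1.005 = 0.2305 m.
Re = ρVD_h/μ = 889·1.179·0.2305/0.0121 = 1.996e+04.
ε/D_h = 0.00013/0.2305 = 0.000564; Haaland gives 1/√f = -1.8 log₁₀[5.8e-05+0.000346] = 6.109, so f = 0.02679.
ΔP = f(L/D_h)(ρV²/2) = 0.02679·47.24/0.2305·617.9 = 3393 Pa.
ΔP = 3.393 kPa.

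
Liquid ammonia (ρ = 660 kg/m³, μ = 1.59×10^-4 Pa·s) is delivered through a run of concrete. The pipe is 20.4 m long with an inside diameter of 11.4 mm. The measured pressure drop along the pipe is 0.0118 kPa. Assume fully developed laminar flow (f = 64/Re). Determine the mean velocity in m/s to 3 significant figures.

V ≈ 0.0148 m/s

For laminar flow, f = 64/Re with Re = ρVD/μ, so Darcy-Weisbach reduces to ΔP = 32μLV/D². Solving for V: V = ΔP·D²/(32μL) = 11.8·(0.0114)²/(32·0.000159·20.4) = 0.01477 m/s.
Check: Re = ρVD/μ = 660·0.01477·0.0114/0.000159 = 699.1 < 2300, so the laminar assumption holds.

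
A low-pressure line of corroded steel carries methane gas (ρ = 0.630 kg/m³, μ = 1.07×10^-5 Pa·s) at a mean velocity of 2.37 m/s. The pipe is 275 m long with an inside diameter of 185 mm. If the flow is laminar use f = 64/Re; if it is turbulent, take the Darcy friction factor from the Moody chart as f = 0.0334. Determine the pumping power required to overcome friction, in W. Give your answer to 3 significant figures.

Reynolds number Re = ρVD/μ = 0.63 · 2.37 · 0.185 / 1.07e-05 = 2.582e+04.
Re > 4000 → turbulent; use the Moody-chart value f = 0.0334.
Darcy-Weisbach: ΔP = f(L/D)(ρV²/2) = 0.0334·(275/0.185)·(0.63·2.37²/2) = 0.0334·1486·1.769 = 87.84 Pa.
Q = V·A = 2.37·0.02688 = 0.06371 m³/s.
Pumping power P = QΔP = 0.06371·87.84 = 5.596 W = 5.60 W.

P ≈ 5.60 W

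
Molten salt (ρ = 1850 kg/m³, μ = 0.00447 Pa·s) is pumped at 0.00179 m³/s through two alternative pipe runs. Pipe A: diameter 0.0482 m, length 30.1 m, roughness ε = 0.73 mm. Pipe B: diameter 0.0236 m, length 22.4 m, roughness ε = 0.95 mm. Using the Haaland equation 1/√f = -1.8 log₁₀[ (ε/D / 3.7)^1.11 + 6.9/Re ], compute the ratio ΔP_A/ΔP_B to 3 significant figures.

Pipe A: V = Q/A = 0.00179/0.001825 = 0.981 m/s; Re = 1.957e+04; ε/D = 0.0151; Haaland → f = 0.04612; ΔP_A = f(L/D)(ρV²/2) = 2.564e+04 Pa.
Pipe B: V = Q/A = 0.00179/0.0004374 = 4.092 m/s; Re = 3.997e+04; ε/D = 0.0403; Haaland → f = 0.06565; ΔP_B = f(L/D)(ρV²/2) = 9.652e+05 Pa.
ΔP_A/ΔP_B = 2.564e+04/9.652e+05 = 0.0266.

ΔP_A/ΔP_B ≈ 0.0266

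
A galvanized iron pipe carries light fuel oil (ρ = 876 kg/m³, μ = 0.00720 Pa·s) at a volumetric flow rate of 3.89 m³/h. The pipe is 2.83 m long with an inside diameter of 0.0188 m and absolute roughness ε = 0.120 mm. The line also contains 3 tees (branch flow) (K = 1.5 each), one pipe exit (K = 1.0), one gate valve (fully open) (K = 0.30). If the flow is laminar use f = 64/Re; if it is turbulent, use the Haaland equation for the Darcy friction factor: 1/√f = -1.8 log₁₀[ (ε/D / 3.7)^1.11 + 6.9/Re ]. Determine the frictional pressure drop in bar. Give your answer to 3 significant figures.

ΔP ≈ 0.782 bar

Q = 3.89 m³/h = 3.89/3600 = 0.001081 m³/s.
Cross-sectional area A = πD²/4 = π(0.0188)²/4 = 0.0002776 m²; mean velocity V = Q/A = 0.001081/0.0002776 = 3.893 m/s.
Reynolds number Re = ρVD/μ = 876 · 3.893 · 0.0188 / 0.0072 = 8904.
Re > 4000 → turbulent. Relative roughness ε/D = 0.00012/0.0188 = 0.00638. Haaland: 1/√f = -1.8 log₁₀[(0.00638/3.7)^1.11 + 6.9/8904] = -1.8 log₁₀[0.000857 + 0.000775] = 5.017, so f = 0.03973.
Total minor-loss coefficient ΣK = 3·1.5 + 1·1 + 1·0.3 = 5.8.
ΔP = [f·L/D + ΣK]·(ρV²/2) = [0.03973·2.83/0.0188 + 5.8]·(876·3.893²/2) = [5.98 + 5.8]·6637 = 7.818e+04 Pa.
ΔP = 7.818e+04 Pa = 0.782 bar.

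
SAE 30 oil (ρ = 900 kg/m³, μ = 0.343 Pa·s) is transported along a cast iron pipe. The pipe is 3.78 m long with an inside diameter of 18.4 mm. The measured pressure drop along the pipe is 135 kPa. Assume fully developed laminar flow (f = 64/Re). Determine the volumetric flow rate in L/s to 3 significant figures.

Q ≈ 0.293 L/s

For laminar flow, f = 64/Re with Re = ρVD/μ, so Darcy-Weisbach reduces to ΔP = 32μLV/D². Solving for V: V = ΔP·D²/(32μL) = 1.35e+05·(0.0184)²/(32·0.343·3.78) = 1.102 m/s.
Check: Re = ρVD/μ = 900·1.102·0.0184/0.343 = 53.19 < 2300, so the laminar assumption holds.
Q = V·A = 1.102·(π/4·0.0184²) = 0.0002929 m³/s = 0.293 L/s.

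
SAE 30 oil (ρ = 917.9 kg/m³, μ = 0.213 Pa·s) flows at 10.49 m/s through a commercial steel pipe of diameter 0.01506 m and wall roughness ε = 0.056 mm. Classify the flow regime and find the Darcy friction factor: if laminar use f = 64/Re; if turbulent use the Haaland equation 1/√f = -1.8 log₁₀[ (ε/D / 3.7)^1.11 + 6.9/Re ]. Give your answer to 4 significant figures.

f ≈ 0.09401

Re = ρVD/μ = 917.9·10.49·0.01506/0.213 = 680.8.
Re < 2300 → laminar, so f = 64/Re = 0.09401 (roughness is irrelevant in laminar flow).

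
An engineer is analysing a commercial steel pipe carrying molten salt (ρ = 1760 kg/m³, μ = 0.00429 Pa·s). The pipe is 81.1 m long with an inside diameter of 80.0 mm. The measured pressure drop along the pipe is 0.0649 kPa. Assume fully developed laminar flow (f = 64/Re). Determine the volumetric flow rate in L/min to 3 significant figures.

For laminar flow, f = 64/Re with Re = ρVD/μ, so Darcy-Weisbach reduces to ΔP = 32μLV/D². Solving for V: V = ΔP·D²/(32μL) = 64.9·(0.08)²/(32·0.00429·81.1) = 0.03731 m/s.
Check: Re = ρVD/μ = 1760·0.03731·0.08/0.00429 = 1224 < 2300, so the laminar assumption holds.
Q = V·A = 0.03731·(π/4·0.08²) = 0.0001875 m³/s = 11.3 L/min.

Q ≈ 11.3 L/min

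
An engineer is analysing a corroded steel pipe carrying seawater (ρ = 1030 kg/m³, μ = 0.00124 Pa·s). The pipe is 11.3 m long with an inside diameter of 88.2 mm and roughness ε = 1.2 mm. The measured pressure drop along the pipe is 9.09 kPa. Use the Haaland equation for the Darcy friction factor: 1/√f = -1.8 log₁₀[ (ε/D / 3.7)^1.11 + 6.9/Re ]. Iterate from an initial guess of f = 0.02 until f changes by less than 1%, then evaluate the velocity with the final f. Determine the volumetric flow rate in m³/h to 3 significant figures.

Q ≈ 39.5 m³/h

Rearranging Darcy-Weisbach: V = √(2·ΔP·D/(f·L·ρ)). With ε/D = 0.0012/0.0882 = 0.0136, iterate starting from f = 0.02:
  f = 0.02 → V = √(2·9090·0.0882/(0.02·11.3·1030)) = 2.625 m/s; Re = ρVD/μ = 1.923e+05; f → 0.04251
  f = 0.04251 → V = 1.8 m/s; Re = 1.319e+05; f → 0.04262
Converged (Δf/f < 1%). With the final f = 0.04262: V = √(2·9090·0.0882/(0.04262·11.3·1030)) = 1.798 m/s.
Q = V·A = 1.798·(π/4·0.0882²) = 0.01098 m³/s = 39.5 m³/h.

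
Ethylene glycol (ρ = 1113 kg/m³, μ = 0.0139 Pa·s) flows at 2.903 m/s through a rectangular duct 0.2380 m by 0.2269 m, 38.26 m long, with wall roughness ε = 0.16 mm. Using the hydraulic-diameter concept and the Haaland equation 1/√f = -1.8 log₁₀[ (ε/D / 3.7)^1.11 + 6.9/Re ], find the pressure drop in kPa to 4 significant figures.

ΔP ≈ 17.43 kPa

Hydraulic diameter D_h = 4A/P = 4·(0.238·0.2269)/(2·(0.238+0.2269)) = 0.216/0.9298 = 0.2323 m.
Re = ρVD_h/μ = 1113·2.903·0.2323/0.0139 = 5.4e+04.
ε/D_h = 0.00016/0.2323 = 0.000689; Haaland gives 1/√f = -1.8 log₁₀[7.24e-05+0.000128] = 6.658, so f = 0.02256.
ΔP = f(L/D_h)(ρV²/2) = 0.02256·38.26/0.2323·4690 = 1.743e+04 Pa.
ΔP = 17.43 kPa.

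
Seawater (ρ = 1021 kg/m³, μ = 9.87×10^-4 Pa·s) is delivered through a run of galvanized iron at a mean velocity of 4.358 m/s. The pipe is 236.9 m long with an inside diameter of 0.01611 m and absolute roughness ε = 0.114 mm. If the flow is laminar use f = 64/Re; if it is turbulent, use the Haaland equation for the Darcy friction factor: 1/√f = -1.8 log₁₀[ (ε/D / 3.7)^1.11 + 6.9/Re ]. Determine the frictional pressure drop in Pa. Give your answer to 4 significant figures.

Reynolds number Re = ρVD/μ = 1021 · 4.358 · 0.01611 / 0.000987 = 7.263e+04.
Re > 4000 → turbulent. Relative roughness ε/D = 0.000114/0.01611 = 0.00708. Haaland: 1/√f = -1.8 log₁₀[(0.00708/3.7)^1.11 + 6.9/7.263e+04] = -1.8 log₁₀[0.000961 + 9.5e-05] = 5.358, so f = 0.03484.
Darcy-Weisbach: ΔP = f(L/D)(ρV²/2) = 0.03484·(236.9/0.01611)·(1021·4.358²/2) = 0.03484·1.471e+04·9695 = 4.967e+06 Pa.

ΔP ≈ 4967000 Pa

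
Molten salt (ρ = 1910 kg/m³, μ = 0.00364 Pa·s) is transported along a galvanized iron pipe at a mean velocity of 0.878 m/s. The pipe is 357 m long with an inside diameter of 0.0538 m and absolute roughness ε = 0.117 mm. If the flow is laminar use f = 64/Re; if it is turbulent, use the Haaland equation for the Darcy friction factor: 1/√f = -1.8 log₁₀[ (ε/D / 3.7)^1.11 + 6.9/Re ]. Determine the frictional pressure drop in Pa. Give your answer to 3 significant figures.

ΔP ≈ 141000 Pa

Reynolds number Re = ρVD/μ = 1910 · 0.878 · 0.0538 / 0.00364 = 2.479e+04.
Re > 4000 → turbulent. Relative roughness ε/D = 0.000117/0.0538 = 0.00217. Haaland: 1/√f = -1.8 log₁₀[(0.00217/3.7)^1.11 + 6.9/2.479e+04] = -1.8 log₁₀[0.000259 + 0.000278] = 5.885, so f = 0.02887.
Darcy-Weisbach: ΔP = f(L/D)(ρV²/2) = 0.02887·(357/0.0538)·(1910·0.878²/2) = 0.02887·6636·736.2 = 1.411e+05 Pa.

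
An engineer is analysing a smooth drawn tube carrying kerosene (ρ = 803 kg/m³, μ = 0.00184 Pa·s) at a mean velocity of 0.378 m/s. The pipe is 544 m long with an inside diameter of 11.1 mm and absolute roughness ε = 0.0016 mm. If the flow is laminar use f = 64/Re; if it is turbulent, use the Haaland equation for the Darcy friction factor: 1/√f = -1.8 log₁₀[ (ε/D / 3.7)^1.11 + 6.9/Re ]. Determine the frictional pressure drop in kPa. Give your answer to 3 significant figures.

Reynolds number Re = ρVD/μ = 803 · 0.378 · 0.0111 / 0.00184 = 1831.
Re < 2300 → laminar flow, so f = 64/Re = 64/1831 = 0.03495 (the turbulent correlation is not needed).
Darcy-Weisbach: ΔP = f(L/D)(ρV²/2) = 0.03495·(544/0.0111)·(803·0.378²/2) = 0.03495·4.901e+04·57.37 = 9.827e+04 Pa.
ΔP = 9.827e+04 Pa = 98.3 kPa.

ΔP ≈ 98.3 kPa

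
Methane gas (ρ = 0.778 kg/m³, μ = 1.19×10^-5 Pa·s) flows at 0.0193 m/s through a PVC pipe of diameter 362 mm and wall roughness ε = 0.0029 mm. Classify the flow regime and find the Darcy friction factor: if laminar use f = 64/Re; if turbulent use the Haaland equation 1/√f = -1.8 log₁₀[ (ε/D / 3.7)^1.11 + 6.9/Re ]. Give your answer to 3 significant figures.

Re = ρVD/μ = 0.778·0.0193·0.362/1.19e-05 = 456.8.
Re < 2300 → laminar, so f = 64/Re = 0.1401 (roughness is irrelevant in laminar flow).

f ≈ 0.140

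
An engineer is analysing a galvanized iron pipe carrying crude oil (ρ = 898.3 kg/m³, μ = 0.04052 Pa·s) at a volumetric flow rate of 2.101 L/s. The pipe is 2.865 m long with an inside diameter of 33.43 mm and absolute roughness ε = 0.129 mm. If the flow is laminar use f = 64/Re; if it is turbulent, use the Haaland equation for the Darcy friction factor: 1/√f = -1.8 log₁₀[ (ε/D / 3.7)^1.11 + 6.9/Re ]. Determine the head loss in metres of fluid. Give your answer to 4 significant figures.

Q = 2.101 L/s = 2.101/1000 = 0.002101 m³/s.
Cross-sectional area A = πD²/4 = π(0.03343)²/4 = 0.0008777 m²; mean velocity V = Q/A = 0.002101/0.0008777 = 2.394 m/s.
Reynolds number Re = ρVD/μ = 898.3 · 2.394 · 0.03343 / 0.0405 = 1774.
Re < 2300 → laminar flow, so f = 64/Re = 64/1774 = 0.03608 (the turbulent correlation is not needed).
Darcy-Weisbach: ΔP = f(L/D)(ρV²/2) = 0.03608·(2.865/0.03343)·(898.3·2.394²/2) = 0.03608·85.7·2573 = 7957 Pa.
Head loss h_f = ΔP/(ρg) = 7957/(898.3·9.81) = 0.9029 m.

h_f ≈ 0.9029 m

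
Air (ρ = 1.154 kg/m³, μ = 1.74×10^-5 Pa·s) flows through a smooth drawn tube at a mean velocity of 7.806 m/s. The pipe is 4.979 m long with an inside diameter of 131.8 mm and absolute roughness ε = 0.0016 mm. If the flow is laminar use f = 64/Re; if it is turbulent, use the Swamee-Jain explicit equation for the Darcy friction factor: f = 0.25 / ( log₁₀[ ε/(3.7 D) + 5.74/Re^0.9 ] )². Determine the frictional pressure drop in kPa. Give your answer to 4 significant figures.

Reynolds number Re = ρVD/μ = 1.154 · 7.806 · 0.1318 / 1.74e-05 = 6.823e+04.
Re > 4000 → turbulent. Relative roughness ε/D = 1.6e-06/0.1318 = 1.21e-05. Swamee-Jain: f = 0.25/(log₁₀[1.21e-05/3.7 + 5.74/6.823e+04^0.9])² = 0.25/(log₁₀[3.28e-06 + 0.000256])² = 0.25/(-3.586)² = 0.01944.
Darcy-Weisbach: ΔP = f(L/D)(ρV²/2) = 0.01944·(4.979/0.1318)·(1.154·7.806²/2) = 0.01944·37.78·35.16 = 25.82 Pa.
ΔP = 25.82 Pa = 0.02582 kPa.

ΔP ≈ 0.02582 kPa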